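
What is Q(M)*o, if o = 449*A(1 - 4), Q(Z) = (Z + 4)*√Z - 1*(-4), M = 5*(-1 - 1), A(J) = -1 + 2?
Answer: 1796 - 2694*I*√10 ≈ 1796.0 - 8519.2*I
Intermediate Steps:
A(J) = 1
M = -10 (M = 5*(-2) = -10)
Q(Z) = 4 + √Z*(4 + Z) (Q(Z) = (4 + Z)*√Z + 4 = √Z*(4 + Z) + 4 = 4 + √Z*(4 + Z))
o = 449 (o = 449*1 = 449)
Q(M)*o = (4 + (-10)^(3/2) + 4*√(-10))*449 = (4 - 10*I*√10 + 4*(I*√10))*449 = (4 - 10*I*√10 + 4*I*√10)*449 = (4 - 6*I*√10)*449 = 1796 - 2694*I*√10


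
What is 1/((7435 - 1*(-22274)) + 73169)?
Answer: 1/102878 ≈ 9.7203e-6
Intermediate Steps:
1/((7435 - 1*(-22274)) + 73169) = 1/((7435 + 22274) + 73169) = 1/(29709 + 73169) = 1/102878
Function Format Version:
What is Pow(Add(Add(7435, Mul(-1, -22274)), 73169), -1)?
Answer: Rational(1, 102878) ≈ 9.7203e-6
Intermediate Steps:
Pow(Add(Add(7435, Mul(-1, -22274)), 73169), -1) = Pow(Add(Add(7435, 22274), 73169), -1) = Pow(Add(29709, 73169), -1) = Pow(102878, -1) = Rational(1, 102878)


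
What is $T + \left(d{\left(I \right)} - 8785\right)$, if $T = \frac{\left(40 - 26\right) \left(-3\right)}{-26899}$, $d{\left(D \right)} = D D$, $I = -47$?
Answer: $- \frac{176887782}{26899} \approx -6576.0$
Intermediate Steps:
$d{\left(D \right)} = D^{2}$
$T = \frac{42}{26899}$ ($T = 14 \left(-3\right) \left(- \frac{1}{26899}\right) = \left(-42\right) \left(- \frac{1}{26899}\right) = \frac{42}{26899} \approx 0.0015614$)
$T + \left(d{\left(I \right)} - 8785\right) = \frac{42}{26899} - \left(8785 - \left(-47\right)^{2}\right) = \frac{42}{26899} + \left(2209 - 8785\right) = \frac{42}{26899} - 6576 = - \frac{176887782}{26899}$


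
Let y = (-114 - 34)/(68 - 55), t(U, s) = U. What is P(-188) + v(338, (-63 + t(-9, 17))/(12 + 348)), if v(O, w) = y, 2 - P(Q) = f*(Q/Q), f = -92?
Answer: 1074/13 ≈ 82.615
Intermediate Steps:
y = -148/13 ≈ -11.385
P(Q) = 94 (P(Q) = 2 - (-92)*Q/Q = 2 - (-92) = 2 - 1*(-92) = 2 + 92 = 94)
v(O, w) = -148/13
P(-188) + v(338, (-63 + t(-9, 17))/(12 + 348)) = 94 - 148/13 = 1074/13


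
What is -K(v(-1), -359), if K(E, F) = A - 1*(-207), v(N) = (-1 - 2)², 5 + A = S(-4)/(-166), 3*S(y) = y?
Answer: -50300/249 ≈ -202.01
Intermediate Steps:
S(y) = y/3
A = -1243/249 (A = -5 + ((⅓)*(-4))/(-166) = -5 - 4/3*(-1/166) = -5 + 2/249 = -1243/249 ≈ -4.9920)
v(N) = 9 (v(N) = (-3)² = 9)
K(E, F) = 50300/249 (K(E, F) = -1243/249 - 1*(-207) = -1243/249 + 207 = 50300/249)
-K(v(-1), -359) = -1*50300/249 = -50300/249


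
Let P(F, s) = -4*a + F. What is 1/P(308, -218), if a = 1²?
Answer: 1/304 ≈ 0.0032895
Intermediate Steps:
a = 1
P(F, s) = -4 + F (P(F, s) = -4*1 + F = -4 + F)
1/P(308, -218) = 1/(-4 + 308) = 1/304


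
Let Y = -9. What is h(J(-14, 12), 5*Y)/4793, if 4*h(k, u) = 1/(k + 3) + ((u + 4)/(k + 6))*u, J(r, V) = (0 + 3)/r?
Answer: 9338/560781 ≈ 0.016652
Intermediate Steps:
J(r, V) = 3/r
h(k, u) = 1/(4*(3 + k)) + u*(4 + u)/(4*(6 + k)) (h(k, u) = (1/(k + 3) + ((u + 4)/(k + 6))*u)/4 = (1/(3 + k) + ((4 + u)/(6 + k))*u)/4 = (1/(3 + k) + u*(4 + u)/(6 + k))/4 = 1/(4*(3 + k)) + u*(4 + u)/(4*(6 + k)))
h(J(-14, 12), 5*Y)/4793 = ((6 + 3/(-14) + 3*(5*(-9))² + 12*(5*(-9)) + (3/(-14))*(5*(-9))² + 4*(3/(-14))*(5*(-9)))/(4*(18 + (3/(-14))² + 9*(3/(-14)))))/4793 = ((6 + 3*(-1/14) + 3*(-45)² + 12*(-45) + (3*(-1/14))*(-45)² + 4*(3*(-1/14))*(-45))/(4*(18 + (3*(-1/14))² + 9*(3*(-1/14)))))*(1/4793) = ((6 - 3/14 + 3*2025 - 540 - 3/14*2025 + 4*(-3/14)*(-45))/(4*(18 + (-3/14)² + 9*(-3/14))))*(1/4793) = ((6 - 3/14 + 6075 - 540 - 6075/14 + 270/7)/(4*(18 + 9/196 - 27/14)))*(1/4793) = ((¼)*(36018/7)/(3159/196))*(1/4793) = ((¼)*(196/3159)*(36018/7))*(1/4793) = (9338/117)*(1/4793) = 9338/560781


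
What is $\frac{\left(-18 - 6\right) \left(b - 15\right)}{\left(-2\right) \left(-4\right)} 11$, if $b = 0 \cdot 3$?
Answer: $495$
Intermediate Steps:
$b = 0$
$\frac{\left(-18 - 6\right) \left(b - 15\right)}{\left(-2\right) \left(-4\right)} 11 = \frac{\left(-18 - 6\right) \left(0 - 15\right)}{\left(-2\right) \left(-4\right)} 11 = \frac{\left(-24\right) \left(-15\right)}{8} \cdot 11 = 360 \cdot \frac{1}{8} \cdot 11 = 45 \cdot 11 = 495$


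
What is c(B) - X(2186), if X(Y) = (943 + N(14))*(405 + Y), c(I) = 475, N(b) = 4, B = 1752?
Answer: -2453202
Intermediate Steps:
X(Y) = 383535 + 947*Y (X(Y) = (943 + 4)*(405 + Y) = 947*(405 + Y) = 383535 + 947*Y)
c(B) - X(2186) = 475 - (383535 + 947*2186) = 475 - (383535 + 2070142) = 475 - 1*2453677 = 475 - 2453677 = -2453202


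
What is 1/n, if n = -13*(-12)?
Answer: 1/156 ≈ 0.0064103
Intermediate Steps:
n = 156
1/n = 1/156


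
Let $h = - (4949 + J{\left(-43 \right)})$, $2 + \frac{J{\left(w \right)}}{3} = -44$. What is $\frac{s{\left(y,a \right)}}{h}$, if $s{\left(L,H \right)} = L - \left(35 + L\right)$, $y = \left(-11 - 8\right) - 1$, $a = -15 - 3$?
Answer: $\frac{35}{4811} \approx 0.007275$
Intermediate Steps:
$J{\left(w \right)} = -138$ ($J{\left(w \right)} = -6 + 3 \left(-44\right) = -6 - 132 = -138$)
$a = -18$
$y = -20$ ($y = -19 - 1 = -20$)
$s{\left(L,H \right)} = -35$
$h = -4811$ ($h = - (4949 - 138) = \left(-1\right) 4811 = -4811$)
$\frac{s{\left(y,a \right)}}{h} = - \frac{35}{-4811} = \left(-35\right) \left(- \frac{1}{4811}\right) = \frac{35}{4811}$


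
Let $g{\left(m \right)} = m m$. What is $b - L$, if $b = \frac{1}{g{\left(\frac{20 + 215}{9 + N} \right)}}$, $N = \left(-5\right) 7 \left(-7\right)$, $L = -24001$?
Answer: $\frac{1325519741}{55225} \approx 24002.0$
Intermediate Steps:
$N = 245$ ($N = \left(-35\right) \left(-7\right) = 245$)
$g{\left(m \right)} = m^{2}$
$b = \frac{64516}{55225}$ ($b = \frac{1}{\left(\frac{20 + 215}{9 + 245}\right)^{2}} = \frac{1}{\left(\frac{235}{254}\right)^{2}} = \frac{1}{\frac{55225}{64516}} = \frac{64516}{55225} \approx 1.1682$)
$b - L = \frac{64516}{55225} - -24001 = \frac{64516}{55225} + 24001 = \frac{1325519741}{55225}$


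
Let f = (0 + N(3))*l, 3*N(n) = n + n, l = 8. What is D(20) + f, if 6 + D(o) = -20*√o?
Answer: 10 - 40*√5 ≈ -79.443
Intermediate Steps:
D(o) = -6 - 20*√o
N(n) = 2*n/3 (N(n) = (n + n)/3 = (2*n)/3 = 2*n/3)
f = 16 (f = (0 + (⅔)*3)*8 = (0 + 2)*8 = 2*8 = 16)
D(20) + f = (-6 - 40*√5) + 16 = 10 - 40*√5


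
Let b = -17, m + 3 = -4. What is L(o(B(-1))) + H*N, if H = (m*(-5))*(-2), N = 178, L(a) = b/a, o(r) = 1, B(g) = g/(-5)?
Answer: -12477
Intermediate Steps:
m = -7 (m = -3 - 4 = -7)
B(g) = -g/5 (B(g) = g*(-⅕) = -g/5)
L(a) = -17/a
H = -70 (H = -7*(-5)*(-2) = 35*(-2) = -70)
L(o(B(-1))) + H*N = -17/1 - 70*178 = -17*1 - 12460 = -17 - 12460 = -12477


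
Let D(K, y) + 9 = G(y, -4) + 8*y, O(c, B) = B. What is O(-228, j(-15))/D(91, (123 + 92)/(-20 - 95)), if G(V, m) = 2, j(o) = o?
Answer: 69/101 ≈ 0.68317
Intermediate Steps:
D(K, y) = -7 + 8*y (D(K, y) = -9 + (2 + 8*y) = -7 + 8*y)
O(-228, j(-15))/D(91, (123 + 92)/(-20 - 95)) = -15/(-7 + 8*((123 + 92)/(-20 - 95))) = -15/(-7 + 8*(215/(-115))) = -15/(-7 + 8*(215*(-1/115))) = -15/(-7 + 8*(-43/23)) = -15/(-7 - 344/23) = -15/(-505/23) = -15*(-23/505) = 69/101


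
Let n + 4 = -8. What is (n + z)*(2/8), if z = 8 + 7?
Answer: 3/4 ≈ 0.75000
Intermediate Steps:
z = 15
n = -12 (n = -4 - 8 = -12)
(n + z)*(2/8) = (-12 + 15)*(2/8) = 3*(2*(1/8)) = 3*(1/4) = 3/4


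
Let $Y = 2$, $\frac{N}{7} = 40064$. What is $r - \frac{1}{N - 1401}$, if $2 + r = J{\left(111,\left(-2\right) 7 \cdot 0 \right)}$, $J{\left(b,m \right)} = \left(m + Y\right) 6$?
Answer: $\frac{2790469}{279047} \approx 10.0$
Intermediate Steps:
$N = 280448$ ($N = 7 \cdot 40064 = 280448$)
$J{\left(b,m \right)} = 12 + 6 m$ ($J{\left(b,m \right)} = \left(m + 2\right) 6 = \left(2 + m\right) 6 = 12 + 6 m$)
$r = 10$ ($r = -2 + \left(12 + 6 \left(-2\right) 7 \cdot 0\right) = -2 + \left(12 + 6 \left(\left(-14\right) 0\right)\right) = -2 + \left(12 + 6 \cdot 0\right) = -2 + \left(12 + 0\right) = -2 + 12 = 10$)
$r - \frac{1}{N - 1401} = 10 - \frac{1}{280448 - 1401} = 10 - \frac{1}{279047} = \frac{2790469}{279047}$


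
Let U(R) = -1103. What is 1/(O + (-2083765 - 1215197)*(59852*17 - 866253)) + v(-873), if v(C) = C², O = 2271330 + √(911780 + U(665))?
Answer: 63232383447023909127552335477/82968084729781847028329 - √910677/248904254189345541084987 ≈ 7.6213e+5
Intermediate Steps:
O = 2271330 + √910677 (O = 2271330 + √(911780 - 1103) = 2271330 + √910677 ≈ 2.2723e+6)
1/(O + (-2083765 - 1215197)*(59852*17 - 866253)) + v(-873) = 1/((2271330 + √910677) + (-2083765 - 1215197)*(59852*17 - 866253)) + (-873)² = 1/((2271330 + √910677) - 3298962*(1017484 - 866253)) + 762129 = 1/((2271330 + √910677) - 3298962*151231) + 762129 = 1/((2271330 + √910677) - 498905322222) + 762129 = 1/(-498903050892 + √910677) + 762129 = 762129 + 1/(-498903050892 + √910677)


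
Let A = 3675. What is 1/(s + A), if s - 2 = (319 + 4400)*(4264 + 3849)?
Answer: 1/38288924 ≈ 2.6117e-8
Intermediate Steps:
s = 38285249 (s = 2 + (319 + 4400)*(4264 + 3849) = 2 + 4719*8113 = 2 + 38285247 = 38285249)
1/(s + A) = 1/(38285249 + 3675) = 1/38288924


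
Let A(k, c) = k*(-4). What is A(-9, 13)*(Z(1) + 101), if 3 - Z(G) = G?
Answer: 3708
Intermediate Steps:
A(k, c) = -4*k
Z(G) = 3 - G
A(-9, 13)*(Z(1) + 101) = (-4*(-9))*((3 - 1*1) + 101) = 36*((3 - 1) + 101) = 36*(2 + 101) = 36*103 = 3708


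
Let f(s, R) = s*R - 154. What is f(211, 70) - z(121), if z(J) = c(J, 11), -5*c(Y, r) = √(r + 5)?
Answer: 73084/5 ≈ 14617.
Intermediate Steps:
c(Y, r) = -√(5 + r)/5 (c(Y, r) = -√(r + 5)/5 = -√(5 + r)/5)
z(J) = -⅘ (z(J) = -√(5 + 11)/5 = -√16/5 = -⅕*4 = -⅘)
f(s, R) = -154 + R*s (f(s, R) = R*s - 154 = -154 + R*s)
f(211, 70) - z(121) = (-154 + 70*211) - 1*(-⅘) = (-154 + 14770) + ⅘ = 14616 + ⅘ = 73084/5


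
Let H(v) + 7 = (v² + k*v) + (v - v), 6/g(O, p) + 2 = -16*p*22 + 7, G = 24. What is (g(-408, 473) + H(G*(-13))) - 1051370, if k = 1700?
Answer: -82381578203/55497 ≈ -1.4844e+6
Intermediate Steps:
g(O, p) = 6/(5 - 352*p) (g(O, p) = 6/(-2 + (-16*p*22 + 7)) = 6/(-2 + (-352*p + 7)) = 6/(-2 + (7 - 352*p)) = 6/(5 - 352*p))
H(v) = -7 + v² + 1700*v (H(v) = -7 + ((v² + 1700*v) + (v - v)) = -7 + ((v² + 1700*v) + 0) = -7 + (v² + 1700*v) = -7 + v² + 1700*v)
(g(-408, 473) + H(G*(-13))) - 1051370 = (-6/(-5 + 352*473) + (-7 + (24*(-13))² + 1700*(24*(-13)))) - 1051370 = (-6/(-5 + 166496) + (-7 + (-312)² + 1700*(-312))) - 1051370 = (-6/166491 + (-7 + 97344 - 530400)) - 1051370 = (-6*1/166491 - 433063) - 1051370 = (-2/55497 - 433063) - 1051370 = -24033697313/55497 - 1051370 = -82381578203/55497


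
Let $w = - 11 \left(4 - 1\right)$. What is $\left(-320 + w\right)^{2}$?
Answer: $124609$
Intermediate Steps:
$w = -33$ ($w = \left(-11\right) 3 = -33$)
$\left(-320 + w\right)^{2} = \left(-320 - 33\right)^{2} = \left(-353\right)^{2} = 124609$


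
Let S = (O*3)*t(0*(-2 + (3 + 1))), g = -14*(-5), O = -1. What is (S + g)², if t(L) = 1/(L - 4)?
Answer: 80089/16 ≈ 5005.6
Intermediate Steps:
g = 70
t(L) = 1/(-4 + L)
S = ¾ (S = (-1*3)/(-4 + 0*(-2 + (3 + 1))) = -3/(-4 + 0*(-2 + 4)) = -3/(-4 + 0*2) = -3/(-4 + 0) = -3/(-4) = -3*(-¼) = ¾ ≈ 0.75000)
(S + g)² = (¾ + 70)² = (283/4)² = 80089/16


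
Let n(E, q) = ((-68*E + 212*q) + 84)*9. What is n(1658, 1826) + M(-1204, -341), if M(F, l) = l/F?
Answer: 2973962213/1204 ≈ 2.4701e+6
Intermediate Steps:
n(E, q) = 756 - 612*E + 1908*q (n(E, q) = (84 - 68*E + 212*q)*9 = 756 - 612*E + 1908*q)
n(1658, 1826) + M(-1204, -341) = (756 - 612*1658 + 1908*1826) - 341/(-1204) = (756 - 1014696 + 3484008) - 341*(-1/1204) = 2470068 + 341/1204 = 2973962213/1204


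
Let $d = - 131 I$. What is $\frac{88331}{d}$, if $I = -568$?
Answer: $\frac{88331}{74408} \approx 1.1871$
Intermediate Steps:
$d = 74408$ ($d = \left(-131\right) \left(-568\right) = 74408$)
$\frac{88331}{d} = \frac{88331}{74408}$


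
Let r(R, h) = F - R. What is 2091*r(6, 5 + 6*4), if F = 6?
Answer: 0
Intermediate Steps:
r(R, h) = 6 - R
2091*r(6, 5 + 6*4) = 2091*(6 - 1*6) = 2091*(6 - 6) = 2091*0 = 0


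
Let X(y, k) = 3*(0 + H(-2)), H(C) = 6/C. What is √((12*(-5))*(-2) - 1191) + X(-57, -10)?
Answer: -9 + 3*I*√119 ≈ -9.0 + 32.726*I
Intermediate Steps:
X(y, k) = -9 (X(y, k) = 3*(0 + 6/(-2)) = 3*(0 + 6*(-½)) = 3*(0 - 3) = 3*(-3) = -9)
√((12*(-5))*(-2) - 1191) + X(-57, -10) = √((12*(-5))*(-2) - 1191) - 9 = √(-60*(-2) - 1191) - 9 = √(120 - 1191) - 9 = √(-1071) - 9 = 3*I*√119 - 9 = -9 + 3*I*√119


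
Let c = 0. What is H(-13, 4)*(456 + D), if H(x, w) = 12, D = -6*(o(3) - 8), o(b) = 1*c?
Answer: 6048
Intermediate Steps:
o(b) = 0 (o(b) = 1*0 = 0)
D = 48 (D = -6*(0 - 8) = -6*(-8) = 48)
H(-13, 4)*(456 + D) = 12*(456 + 48) = 12*504 = 6048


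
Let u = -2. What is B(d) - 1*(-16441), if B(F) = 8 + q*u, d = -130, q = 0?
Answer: 16449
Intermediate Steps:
B(F) = 8 (B(F) = 8 + 0*(-2) = 8 + 0 = 8)
B(d) - 1*(-16441) = 8 - 1*(-16441) = 8 + 16441 = 16449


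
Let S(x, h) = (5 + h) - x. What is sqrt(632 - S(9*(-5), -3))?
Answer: 3*sqrt(65) ≈ 24.187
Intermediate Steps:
S(x, h) = 5 + h - x
sqrt(632 - S(9*(-5), -3)) = sqrt(632 - (5 - 3 - 9*(-5))) = sqrt(632 - (5 - 3 - 1*(-45))) = sqrt(632 - (5 - 3 + 45)) = sqrt(632 - 1*47) = sqrt(632 - 47) = sqrt(585) = 3*sqrt(65)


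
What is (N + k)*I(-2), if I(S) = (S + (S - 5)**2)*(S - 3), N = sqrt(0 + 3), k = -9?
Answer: 2115 - 235*sqrt(3) ≈ 1708.0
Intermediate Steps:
N = sqrt(3) ≈ 1.7320
I(S) = (-3 + S)*(S + (-5 + S)**2) (I(S) = (S + (-5 + S)**2)*(-3 + S) = (-3 + S)*(S + (-5 + S)**2))
(N + k)*I(-2) = (sqrt(3) - 9)*(-75 + (-2)**3 - 12*(-2)**2 + 52*(-2)) = (-9 + sqrt(3))*(-75 - 8 - 12*4 - 104) = (-9 + sqrt(3))*(-75 - 8 - 48 - 104) = (-9 + sqrt(3))*(-235) = 2115 - 235*sqrt(3)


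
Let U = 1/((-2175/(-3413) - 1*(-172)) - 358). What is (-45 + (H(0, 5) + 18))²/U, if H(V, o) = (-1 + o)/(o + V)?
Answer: -10856786523/85325 ≈ -1.2724e+5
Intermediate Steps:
H(V, o) = (-1 + o)/(V + o)
U = -3413/632643 (U = 1/((-2175*(-1/3413) + 172) - 358) = 1/((2175/3413 + 172) - 358) = 1/(589211/3413 - 358) = 1/(-632643/3413) = -3413/632643 ≈ -0.0053948)
(-45 + (H(0, 5) + 18))²/U = (-45 + ((-1 + 5)/(0 + 5) + 18))²/(-3413/632643) = (-45 + (4/5 + 18))²*(-632643/3413) = (-45 + ((⅕)*4 + 18))²*(-632643/3413) = (-45 + (⅘ + 18))²*(-632643/3413) = (-45 + 94/5)²*(-632643/3413) = (-131/5)²*(-632643/3413) = (17161/25)*(-632643/3413) = -10856786523/85325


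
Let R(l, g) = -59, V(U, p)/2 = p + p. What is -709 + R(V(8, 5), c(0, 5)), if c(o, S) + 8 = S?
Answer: -768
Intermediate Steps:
V(U, p) = 4*p (V(U, p) = 2*(p + p) = 2*(2*p) = 4*p)
c(o, S) = -8 + S
-709 + R(V(8, 5), c(0, 5)) = -709 - 59 = -768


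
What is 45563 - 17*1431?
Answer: 21236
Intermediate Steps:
45563 - 17*1431 = 45563 - 1*24327 = 45563 - 24327 = 21236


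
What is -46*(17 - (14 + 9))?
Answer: 276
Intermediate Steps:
-46*(17 - (14 + 9)) = -46*(17 - 1*23) = -46*(17 - 23) = -46*(-6) = 276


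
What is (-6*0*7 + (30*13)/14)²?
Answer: 38025/49 ≈ 776.02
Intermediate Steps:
(-6*0*7 + (30*13)/14)² = (0*7 + 390*(1/14))² = (0 + 195/7)² = (195/7)² = 38025/49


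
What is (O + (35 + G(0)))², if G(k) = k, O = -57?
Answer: 484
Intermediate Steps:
(O + (35 + G(0)))² = (-57 + (35 + 0))² = (-57 + 35)² = (-22)² = 484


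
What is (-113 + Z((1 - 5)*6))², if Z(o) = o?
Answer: 18769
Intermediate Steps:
(-113 + Z((1 - 5)*6))² = (-113 + (1 - 5)*6)² = (-113 - 4*6)² = (-113 - 24)² = (-137)² = 18769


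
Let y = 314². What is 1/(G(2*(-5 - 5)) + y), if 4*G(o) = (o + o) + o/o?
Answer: 4/394345 ≈ 1.0143e-5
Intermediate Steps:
y = 98596
G(o) = ¼ + o/2 (G(o) = ((o + o) + o/o)/4 = (2*o + 1)/4 = (1 + 2*o)/4 = ¼ + o/2)
1/(G(2*(-5 - 5)) + y) = 1/((¼ + (2*(-5 - 5))/2) + 98596) = 1/((¼ + (2*(-10))/2) + 98596) = 1/((¼ + (½)*(-20)) + 98596) = 1/((¼ - 10) + 98596) = 1/(-39/4 + 98596) = 1/(394345/4) = 4/394345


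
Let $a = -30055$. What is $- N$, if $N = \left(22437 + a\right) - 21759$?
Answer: $29377$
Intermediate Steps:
$N = -29377$ ($N = \left(22437 - 30055\right) - 21759 = -7618 - 21759 = -29377$)
$- N = \left(-1\right) \left(-29377\right) = 29377$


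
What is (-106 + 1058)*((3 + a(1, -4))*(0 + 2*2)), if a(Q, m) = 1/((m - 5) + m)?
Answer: 144704/13 ≈ 11131.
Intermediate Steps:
a(Q, m) = 1/(-5 + 2*m) (a(Q, m) = 1/((-5 + m) + m) = 1/(-5 + 2*m))
(-106 + 1058)*((3 + a(1, -4))*(0 + 2*2)) = (-106 + 1058)*((3 + 1/(-5 + 2*(-4)))*(0 + 2*2)) = 952*((3 + 1/(-5 - 8))*(0 + 4)) = 952*((3 + 1/(-13))*4) = 952*((3 - 1/13)*4) = 952*((38/13)*4) = 952*(152/13) = 144704/13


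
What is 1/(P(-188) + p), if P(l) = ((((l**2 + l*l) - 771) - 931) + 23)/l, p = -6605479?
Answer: -188/1241899061 ≈ -1.5138e-7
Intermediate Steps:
P(l) = (-1679 + 2*l**2)/l (P(l) = ((((l**2 + l**2) - 771) - 931) + 23)/l = (((2*l**2 - 771) - 931) + 23)/l = (((-771 + 2*l**2) - 931) + 23)/l = ((-1702 + 2*l**2) + 23)/l = (-1679 + 2*l**2)/l)
1/(P(-188) + p) = 1/((-1679/(-188) + 2*(-188)) - 6605479) = 1/((-1679*(-1/188) - 376) - 6605479) = 1/((1679/188 - 376) - 6605479) = 1/(-69009/188 - 6605479) = 1/(-1241899061/188) = -188/1241899061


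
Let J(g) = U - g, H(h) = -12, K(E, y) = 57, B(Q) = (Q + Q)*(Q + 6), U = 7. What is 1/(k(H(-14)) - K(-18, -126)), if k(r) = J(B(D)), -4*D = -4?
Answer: -1/64 ≈ -0.015625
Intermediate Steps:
D = 1 (D = -1/4*(-4) = 1)
B(Q) = 2*Q*(6 + Q) (B(Q) = (2*Q)*(6 + Q) = 2*Q*(6 + Q))
J(g) = 7 - g
k(r) = -7 (k(r) = 7 - 2*(6 + 1) = 7 - 2*7 = 7 - 1*14 = 7 - 14 = -7)
1/(k(H(-14)) - K(-18, -126)) = 1/(-7 - 1*57) = 1/(-7 - 57) = 1/(-64) = -1/64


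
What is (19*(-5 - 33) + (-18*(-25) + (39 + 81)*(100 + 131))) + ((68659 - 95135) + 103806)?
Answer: 104778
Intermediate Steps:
(19*(-5 - 33) + (-18*(-25) + (39 + 81)*(100 + 131))) + ((68659 - 95135) + 103806) = (19*(-38) + (450 + 120*231)) + (-26476 + 103806) = (-722 + (450 + 27720)) + 77330 = (-722 + 28170) + 77330 = 27448 + 77330 = 104778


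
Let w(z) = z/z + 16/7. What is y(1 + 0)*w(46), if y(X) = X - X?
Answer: 0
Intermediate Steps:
w(z) = 23/7 (w(z) = 1 + 16*(1/7) = 1 + 16/7 = 23/7)
y(X) = 0
y(1 + 0)*w(46) = 0*(23/7) = 0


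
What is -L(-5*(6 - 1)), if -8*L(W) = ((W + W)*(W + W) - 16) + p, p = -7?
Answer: 2477/8 ≈ 309.63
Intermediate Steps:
L(W) = 23/8 - W²/2 (L(W) = -(((W + W)*(W + W) - 16) - 7)/8 = -(((2*W)*(2*W) - 16) - 7)/8 = -((4*W² - 16) - 7)/8 = -((-16 + 4*W²) - 7)/8 = -(-23 + 4*W²)/8 = 23/8 - W²/2)
-L(-5*(6 - 1)) = -(23/8 - 25*(6 - 1)²/2) = -(23/8 - (-5*5)²/2) = -(23/8 - ½*(-25)²) = -(23/8 - ½*625) = -(23/8 - 625/2) = -1*(-2477/8) = 2477/8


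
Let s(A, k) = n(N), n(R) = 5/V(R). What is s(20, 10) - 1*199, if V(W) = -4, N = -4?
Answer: -801/4 ≈ -200.25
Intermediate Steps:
n(R) = -5/4 (n(R) = 5/(-4) = 5*(-¼) = -5/4)
s(A, k) = -5/4
s(20, 10) - 1*199 = -5/4 - 1*199 = -5/4 - 199 = -801/4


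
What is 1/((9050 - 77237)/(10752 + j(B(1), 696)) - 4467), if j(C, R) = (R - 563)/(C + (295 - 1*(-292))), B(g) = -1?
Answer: -900115/4026521931 ≈ -0.00022355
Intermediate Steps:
j(C, R) = (-563 + R)/(587 + C) (j(C, R) = (-563 + R)/(C + (295 + 292)) = (-563 + R)/(C + 587) = (-563 + R)/(587 + C))
1/((9050 - 77237)/(10752 + j(B(1), 696)) - 4467) = 1/((9050 - 77237)/(10752 + (-563 + 696)/(587 - 1)) - 4467) = 1/(-68187/(10752 + 133/586) - 4467) = 1/(-68187/6300805/586 - 4467) = 1/(-68187*586/6300805 - 4467) = 1/(-5708226/900115 - 4467) = 1/(-4026521931/900115) = -900115/4026521931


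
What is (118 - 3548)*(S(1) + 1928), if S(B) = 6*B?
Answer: -6633620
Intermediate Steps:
(118 - 3548)*(S(1) + 1928) = (118 - 3548)*(6*1 + 1928) = -3430*(6 + 1928) = -3430*1934 = -6633620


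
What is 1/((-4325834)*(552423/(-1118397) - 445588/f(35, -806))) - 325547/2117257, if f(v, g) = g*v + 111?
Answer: -226646574524759506643851/1474039077246070087405314 ≈ -0.15376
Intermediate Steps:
f(v, g) = 111 + g*v
1/((-4325834)*(552423/(-1118397) - 445588/f(35, -806))) - 325547/2117257 = 1/((-4325834)*(552423/(-1118397) - 445588/(111 - 806*35))) - 325547/2117257 = -1/(4325834*(552423*(-1/1118397) - 445588/(111 - 28210))) - 325547*1/2117257 = -1/(4325834*(-184141/372799 - 445588/(-28099))) - 325547/2117257 = -1/(4325834*(-184141/372799 - 445588*(-1/28099))) - 325547/2117257 = -1/(4325834*(-184141/372799 + 445588/28099)) - 325547/2117257 = -1/(4325834*160940582853/10475279101) - 325547/2117257 = -1/4325834*10475279101/160940582853 - 325547/2117257 = -10475279101/696202245285324402 - 325547/2117257 = -226646574524759506643851/1474039077246070087405314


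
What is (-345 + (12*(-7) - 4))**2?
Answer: 187489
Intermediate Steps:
(-345 + (12*(-7) - 4))**2 = (-345 + (-84 - 4))**2 = (-345 - 88)**2 = (-433)**2 = 187489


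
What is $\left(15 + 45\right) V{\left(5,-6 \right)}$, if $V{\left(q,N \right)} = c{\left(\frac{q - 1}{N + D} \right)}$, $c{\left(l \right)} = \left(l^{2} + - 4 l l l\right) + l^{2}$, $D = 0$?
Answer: $\frac{1120}{9} \approx 124.44$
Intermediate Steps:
$c{\left(l \right)} = - 4 l^{3} + 2 l^{2}$ ($c{\left(l \right)} = \left(l^{2} + - 4 l^{2} l\right) + l^{2} = \left(l^{2} - 4 l^{3}\right) + l^{2} = - 4 l^{3} + 2 l^{2}$)
$V{\left(q,N \right)} = \frac{\left(-1 + q\right)^{2} \left(2 - \frac{4 \left(-1 + q\right)}{N}\right)}{N^{2}}$ ($V{\left(q,N \right)} = \left(\frac{q - 1}{N + 0}\right)^{2} \left(2 - 4 \frac{q - 1}{N + 0}\right) = \left(\frac{-1 + q}{N}\right)^{2} \left(2 - 4 \frac{-1 + q}{N}\right) = \frac{\left(-1 + q\right)^{2}}{N^{2}} \left(2 - \frac{4 \left(-1 + q\right)}{N}\right) = \frac{\left(-1 + q\right)^{2} \left(2 - \frac{4 \left(-1 + q\right)}{N}\right)}{N^{2}}$)
$\left(15 + 45\right) V{\left(5,-6 \right)} = \left(15 + 45\right) \frac{2 \left(-1 + 5\right)^{2} \left(2 - 6 - 10\right)}{-216} = 60 \cdot 2 \left(- \frac{1}{216}\right) 4^{2} \left(2 - 6 - 10\right) = 60 \cdot 2 \left(- \frac{1}{216}\right) 16 \left(-14\right) = 60 \cdot \frac{56}{27} = \frac{1120}{9}$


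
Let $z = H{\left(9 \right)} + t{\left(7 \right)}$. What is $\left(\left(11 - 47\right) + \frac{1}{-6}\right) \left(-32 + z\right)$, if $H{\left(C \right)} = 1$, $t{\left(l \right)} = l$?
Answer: $868$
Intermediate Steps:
$z = 8$ ($z = 1 + 7 = 8$)
$\left(\left(11 - 47\right) + \frac{1}{-6}\right) \left(-32 + z\right) = \left(\left(11 - 47\right) + \frac{1}{-6}\right) \left(-32 + 8\right) = \left(-36 - \frac{1}{6}\right) \left(-24\right) = \left(- \frac{217}{6}\right) \left(-24\right) = 868$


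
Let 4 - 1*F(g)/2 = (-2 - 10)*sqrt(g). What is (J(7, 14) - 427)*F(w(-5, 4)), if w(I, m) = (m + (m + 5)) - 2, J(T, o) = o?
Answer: -3304 - 9912*sqrt(11) ≈ -36178.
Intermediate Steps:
w(I, m) = 3 + 2*m (w(I, m) = (m + (5 + m)) - 2 = (5 + 2*m) - 2 = 3 + 2*m)
F(g) = 8 + 24*sqrt(g) (F(g) = 8 - 2*(-2 - 10)*sqrt(g) = 8 - (-24)*sqrt(g) = 8 + 24*sqrt(g))
(J(7, 14) - 427)*F(w(-5, 4)) = (14 - 427)*(8 + 24*sqrt(3 + 2*4)) = -413*(8 + 24*sqrt(3 + 8)) = -413*(8 + 24*sqrt(11)) = -3304 - 9912*sqrt(11)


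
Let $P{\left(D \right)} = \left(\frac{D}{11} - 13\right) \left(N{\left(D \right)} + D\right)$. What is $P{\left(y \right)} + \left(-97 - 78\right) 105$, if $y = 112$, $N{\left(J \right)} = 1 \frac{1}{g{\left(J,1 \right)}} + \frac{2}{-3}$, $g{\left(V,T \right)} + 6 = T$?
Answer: $- \frac{3083552}{165} \approx -18688.0$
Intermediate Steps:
$g{\left(V,T \right)} = -6 + T$
$N{\left(J \right)} = - \frac{13}{15}$ ($N{\left(J \right)} = 1 \frac{1}{-6 + 1} + \frac{2}{-3} = 1 \frac{1}{-5} + 2 \left(- \frac{1}{3}\right) = 1 \left(- \frac{1}{5}\right) - \frac{2}{3} = - \frac{1}{5} - \frac{2}{3} = - \frac{13}{15}$)
$P{\left(D \right)} = \left(-13 + \frac{D}{11}\right) \left(- \frac{13}{15} + D\right)$ ($P{\left(D \right)} = \left(\frac{D}{11} - 13\right) \left(- \frac{13}{15} + D\right) = \left(-13 + \frac{D}{11}\right) \left(- \frac{13}{15} + D\right)$)
$P{\left(y \right)} + \left(-97 - 78\right) 105 = \left(\frac{169}{15} - \frac{241696}{165} + \frac{112^{2}}{11}\right) + \left(-97 - 78\right) 105 = \left(\frac{169}{15} - \frac{241696}{165} + \frac{1}{11} \cdot 12544\right) - 18375 = \left(\frac{169}{15} - \frac{241696}{165} + \frac{12544}{11}\right) - 18375 = - \frac{51677}{165} - 18375 = - \frac{3083552}{165}$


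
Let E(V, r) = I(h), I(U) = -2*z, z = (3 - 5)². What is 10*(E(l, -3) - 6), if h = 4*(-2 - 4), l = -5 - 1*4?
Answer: -140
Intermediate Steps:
l = -9 (l = -5 - 4 = -9)
z = 4 (z = (-2)² = 4)
h = -24 (h = 4*(-6) = -24)
I(U) = -8 (I(U) = -2*4 = -8)
E(V, r) = -8
10*(E(l, -3) - 6) = 10*(-8 - 6) = 10*(-14) = -140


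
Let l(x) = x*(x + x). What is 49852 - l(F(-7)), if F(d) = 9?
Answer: 49690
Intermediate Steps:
l(x) = 2*x² (l(x) = x*(2*x) = 2*x²)
49852 - l(F(-7)) = 49852 - 2*9² = 49852 - 2*81 = 49852 - 1*162 = 49852 - 162 = 49690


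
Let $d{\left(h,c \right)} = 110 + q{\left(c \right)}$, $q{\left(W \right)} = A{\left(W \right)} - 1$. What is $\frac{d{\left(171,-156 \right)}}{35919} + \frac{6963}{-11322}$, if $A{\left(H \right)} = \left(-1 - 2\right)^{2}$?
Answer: $- \frac{27640889}{45186102} \approx -0.61171$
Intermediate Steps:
$A{\left(H \right)} = 9$ ($A{\left(H \right)} = \left(-3\right)^{2} = 9$)
$q{\left(W \right)} = 8$ ($q{\left(W \right)} = 9 - 1 = 8$)
$d{\left(h,c \right)} = 118$ ($d{\left(h,c \right)} = 110 + 8 = 118$)
$\frac{d{\left(171,-156 \right)}}{35919} + \frac{6963}{-11322} = \frac{118}{35919} + \frac{6963}{-11322} = 118 \cdot \frac{1}{35919} + 6963 \left(- \frac{1}{11322}\right) = \frac{118}{35919} - \frac{2321}{3774} = - \frac{27640889}{45186102}$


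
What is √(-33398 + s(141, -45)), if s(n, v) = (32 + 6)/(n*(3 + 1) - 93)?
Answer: 2*I*√1852256955/471 ≈ 182.75*I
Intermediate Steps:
s(n, v) = 38/(-93 + 4*n) (s(n, v) = 38/(n*4 - 93) = 38/(4*n - 93) = 38/(-93 + 4*n))
√(-33398 + s(141, -45)) = √(-33398 + 38/(-93 + 4*141)) = √(-33398 + 38/(-93 + 564)) = √(-33398 + 38/471) = √(-15730420/471) = 2*I*√1852256955/471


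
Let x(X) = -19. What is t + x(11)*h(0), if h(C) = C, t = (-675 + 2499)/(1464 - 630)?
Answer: 304/139 ≈ 2.1870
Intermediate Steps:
t = 304/139 (t = 1824/834 = 1824*(1/834) = 304/139 ≈ 2.1870)
t + x(11)*h(0) = 304/139 - 19*0 = 304/139 + 0 = 304/139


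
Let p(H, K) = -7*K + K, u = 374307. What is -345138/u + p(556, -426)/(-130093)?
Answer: -15285588842/16231573517 ≈ -0.94172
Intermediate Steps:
p(H, K) = -6*K
-345138/u + p(556, -426)/(-130093) = -345138/374307 - 6*(-426)/(-130093) = -345138*1/374307 + 2556*(-1/130093) = -115046/124769 - 2556/130093 = -15285588842/16231573517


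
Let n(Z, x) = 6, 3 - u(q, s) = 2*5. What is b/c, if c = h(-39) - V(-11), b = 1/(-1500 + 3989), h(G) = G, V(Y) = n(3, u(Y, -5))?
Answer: -1/112005 ≈ -8.9282e-6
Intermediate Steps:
u(q, s) = -7 (u(q, s) = 3 - 2*5 = 3 - 1*10 = 3 - 10 = -7)
V(Y) = 6
b = 1/2489 ≈ 0.00040177
c = -45 (c = -39 - 1*6 = -39 - 6 = -45)
b/c = (1/2489)/(-45) = (1/2489)*(-1/45) = -1/112005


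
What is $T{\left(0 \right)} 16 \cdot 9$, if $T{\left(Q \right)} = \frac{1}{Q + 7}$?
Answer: $\frac{144}{7} \approx 20.571$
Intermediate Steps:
$T{\left(Q \right)} = \frac{1}{7 + Q}$
$T{\left(0 \right)} 16 \cdot 9 = \frac{1}{7 + 0} \cdot 16 \cdot 9 = \frac{1}{7} \cdot 16 \cdot 9 = \frac{16}{7} \cdot 9 = \frac{144}{7}$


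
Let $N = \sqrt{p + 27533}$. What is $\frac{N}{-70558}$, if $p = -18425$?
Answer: $- \frac{3 \sqrt{253}}{35279} \approx -0.0013526$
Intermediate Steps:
$N = 6 \sqrt{253}$ ($N = \sqrt{-18425 + 27533} = \sqrt{9108} = 6 \sqrt{253} \approx 95.436$)
$\frac{N}{-70558} = \frac{6 \sqrt{253}}{-70558} = 6 \sqrt{253} \left(- \frac{1}{70558}\right) = - \frac{3 \sqrt{253}}{35279}$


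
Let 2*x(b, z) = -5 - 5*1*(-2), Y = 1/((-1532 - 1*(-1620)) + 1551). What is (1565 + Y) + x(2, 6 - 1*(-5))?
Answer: 5138267/3278 ≈ 1567.5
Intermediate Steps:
Y = 1/1639 (Y = 1/((-1532 + 1620) + 1551) = 1/(88 + 1551) = 1/1639 ≈ 0.00061013)
x(b, z) = 5/2 (x(b, z) = (-5 - 5*1*(-2))/2 = (-5 - 5*(-2))/2 = (-5 + 10)/2 = (1/2)*5 = 5/2)
(1565 + Y) + x(2, 6 - 1*(-5)) = (1565 + 1/1639) + 5/2 = 2565036/1639 + 5/2 = 5138267/3278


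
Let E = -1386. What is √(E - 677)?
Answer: I*√2063 ≈ 45.42*I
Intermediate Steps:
√(E - 677) = √(-1386 - 677) = √(-2063) = I*√2063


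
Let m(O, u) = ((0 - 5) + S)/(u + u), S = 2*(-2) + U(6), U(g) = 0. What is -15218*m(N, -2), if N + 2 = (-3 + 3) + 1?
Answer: -68481/2 ≈ -34241.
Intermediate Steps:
S = -4 (S = 2*(-2) + 0 = -4 + 0 = -4)
N = -1 (N = -2 + ((-3 + 3) + 1) = -2 + (0 + 1) = -2 + 1 = -1)
m(O, u) = -9/(2*u) (m(O, u) = ((0 - 5) - 4)/(u + u) = (-5 - 4)/((2*u)) = -9/(2*u))
-15218*m(N, -2) = -(-68481)/(-2) = -(-68481)*(-1)/2 = -15218*9/4 = -68481/2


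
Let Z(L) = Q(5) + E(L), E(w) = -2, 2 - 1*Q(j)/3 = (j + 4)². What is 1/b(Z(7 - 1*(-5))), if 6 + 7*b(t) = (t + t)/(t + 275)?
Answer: -126/347 ≈ -0.36311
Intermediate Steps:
Q(j) = 6 - 3*(4 + j)² (Q(j) = 6 - 3*(j + 4)² = 6 - 3*(4 + j)²)
Z(L) = -239 (Z(L) = (6 - 3*(4 + 5)²) - 2 = (6 - 3*9²) - 2 = (6 - 3*81) - 2 = (6 - 243) - 2 = -237 - 2 = -239)
b(t) = -6/7 + 2*t/(7*(275 + t)) (b(t) = -6/7 + ((t + t)/(t + 275))/7 = -6/7 + ((2*t)/(275 + t))/7 = -6/7 + (2*t/(275 + t))/7 = -6/7 + 2*t/(7*(275 + t)))
1/b(Z(7 - 1*(-5))) = 1/(2*(-825 - 2*(-239))/(7*(275 - 239))) = 1/((2/7)*(-825 + 478)/36) = 1/((2/7)*(1/36)*(-347)) = 1/(-347/126) = -126/347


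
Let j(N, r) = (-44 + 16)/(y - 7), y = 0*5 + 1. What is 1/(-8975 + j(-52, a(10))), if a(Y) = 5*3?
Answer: -3/26911 ≈ -0.00011148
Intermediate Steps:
a(Y) = 15
y = 1 (y = 0 + 1 = 1)
j(N, r) = 14/3 (j(N, r) = (-44 + 16)/(1 - 7) = -28/(-6) = -28*(-1/6) = 14/3)
1/(-8975 + j(-52, a(10))) = 1/(-8975 + 14/3) = 1/(-26911/3) = -3/26911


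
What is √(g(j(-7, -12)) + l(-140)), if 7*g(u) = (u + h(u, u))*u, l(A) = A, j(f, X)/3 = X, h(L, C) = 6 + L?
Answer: 2*√2443/7 ≈ 14.122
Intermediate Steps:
j(f, X) = 3*X
g(u) = u*(6 + 2*u)/7 (g(u) = ((u + (6 + u))*u)/7 = ((6 + 2*u)*u)/7 = (u*(6 + 2*u))/7 = u*(6 + 2*u)/7)
√(g(j(-7, -12)) + l(-140)) = √(2*(3*(-12))*(3 + 3*(-12))/7 - 140) = √((2/7)*(-36)*(3 - 36) - 140) = √((2/7)*(-36)*(-33) - 140) = √(2376/7 - 140) = √(1396/7) = 2*√2443/7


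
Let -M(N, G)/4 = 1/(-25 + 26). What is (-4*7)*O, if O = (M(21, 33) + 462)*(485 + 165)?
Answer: -8335600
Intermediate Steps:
M(N, G) = -4 (M(N, G) = -4/(-25 + 26) = -4/1 = -4*1 = -4)
O = 297700 (O = (-4 + 462)*(485 + 165) = 458*650 = 297700)
(-4*7)*O = -4*7*297700 = -28*297700 = -8335600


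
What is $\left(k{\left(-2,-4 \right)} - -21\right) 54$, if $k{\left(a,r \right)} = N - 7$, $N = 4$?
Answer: $972$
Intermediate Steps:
$k{\left(a,r \right)} = -3$ ($k{\left(a,r \right)} = 4 - 7 = -3$)
$\left(k{\left(-2,-4 \right)} - -21\right) 54 = \left(-3 - -21\right) 54 = \left(-3 + 21\right) 54 = 18 \cdot 54 = 972$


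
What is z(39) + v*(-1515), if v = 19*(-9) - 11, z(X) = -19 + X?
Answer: 275750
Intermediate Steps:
v = -182 (v = -171 - 11 = -182)
z(39) + v*(-1515) = (-19 + 39) - 182*(-1515) = 20 + 275730 = 275750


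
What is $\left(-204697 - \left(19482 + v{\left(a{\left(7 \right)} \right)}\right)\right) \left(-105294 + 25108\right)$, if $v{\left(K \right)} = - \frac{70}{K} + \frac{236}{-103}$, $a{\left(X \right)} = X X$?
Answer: $\frac{12960493410122}{721} \approx 1.7976 \cdot 10^{10}$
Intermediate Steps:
$a{\left(X \right)} = X^{2}$
$v{\left(K \right)} = - \frac{236}{103} - \frac{70}{K}$ ($v{\left(K \right)} = - \frac{70}{K} + 236 \left(- \frac{1}{103}\right) = - \frac{70}{K} - \frac{236}{103} = - \frac{236}{103} - \frac{70}{K}$)
$\left(-204697 - \left(19482 + v{\left(a{\left(7 \right)} \right)}\right)\right) \left(-105294 + 25108\right) = \left(-204697 - \left(\frac{2006410}{103} - \frac{10}{7}\right)\right) \left(-105294 + 25108\right) = \left(-204697 - \left(\frac{2006410}{103} - \frac{10}{7}\right)\right) \left(-80186\right) = \left(-204697 - \frac{14043840}{721}\right) \left(-80186\right) = \left(- \frac{161630377}{721}\right) \left(-80186\right) = \frac{12960493410122}{721}$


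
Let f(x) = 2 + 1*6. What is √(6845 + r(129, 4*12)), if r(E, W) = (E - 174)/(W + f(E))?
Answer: 5*√214634/28 ≈ 82.730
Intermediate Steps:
f(x) = 8 (f(x) = 2 + 6 = 8)
r(E, W) = (-174 + E)/(8 + W) (r(E, W) = (E - 174)/(W + 8) = (-174 + E)/(8 + W))
√(6845 + r(129, 4*12)) = √(6845 + (-174 + 129)/(8 + 4*12)) = √(6845 - 45/(8 + 48)) = √(6845 - 45/56) = √(383275/56) = 5*√214634/28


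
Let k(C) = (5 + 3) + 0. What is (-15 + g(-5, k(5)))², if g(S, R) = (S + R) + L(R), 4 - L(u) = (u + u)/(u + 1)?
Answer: 7744/81 ≈ 95.605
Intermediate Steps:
L(u) = 4 - 2*u/(1 + u) (L(u) = 4 - (u + u)/(u + 1) = 4 - 2*u/(1 + u))
k(C) = 8 (k(C) = 8 + 0 = 8)
g(S, R) = R + S + 2*(2 + R)/(1 + R) (g(S, R) = (S + R) + 2*(2 + R)/(1 + R) = (R + S) + 2*(2 + R)/(1 + R) = R + S + 2*(2 + R)/(1 + R))
(-15 + g(-5, k(5)))² = (-15 + (4 + 2*8 + (1 + 8)*(8 - 5))/(1 + 8))² = (-15 + (4 + 16 + 9*3)/9)² = (-15 + (4 + 16 + 27)/9)² = (-15 + (⅑)*47)² = (-15 + 47/9)² = (-88/9)² = 7744/81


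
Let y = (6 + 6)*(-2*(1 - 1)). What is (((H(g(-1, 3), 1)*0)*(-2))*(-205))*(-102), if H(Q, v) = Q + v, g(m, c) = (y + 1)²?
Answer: 0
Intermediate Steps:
y = 0 (y = 12*(-2*0) = 12*0 = 0)
g(m, c) = 1 (g(m, c) = (0 + 1)² = 1² = 1)
(((H(g(-1, 3), 1)*0)*(-2))*(-205))*(-102) = ((((1 + 1)*0)*(-2))*(-205))*(-102) = (((2*0)*(-2))*(-205))*(-102) = ((0*(-2))*(-205))*(-102) = (0*(-205))*(-102) = 0*(-102) = 0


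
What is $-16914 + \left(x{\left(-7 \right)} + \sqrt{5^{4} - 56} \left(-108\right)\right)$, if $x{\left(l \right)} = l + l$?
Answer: $-16928 - 108 \sqrt{569} \approx -19504.0$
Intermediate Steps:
$x{\left(l \right)} = 2 l$
$-16914 + \left(x{\left(-7 \right)} + \sqrt{5^{4} - 56} \left(-108\right)\right) = -16914 + \left(2 \left(-7\right) + \sqrt{5^{4} - 56} \left(-108\right)\right) = -16914 + \left(-14 + \sqrt{625 - 56} \left(-108\right)\right) = -16914 + \left(-14 + \sqrt{569} \left(-108\right)\right) = -16914 - \left(14 + 108 \sqrt{569}\right) = -16928 - 108 \sqrt{569}$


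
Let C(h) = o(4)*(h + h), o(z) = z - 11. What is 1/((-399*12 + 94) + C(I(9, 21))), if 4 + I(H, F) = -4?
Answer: -1/4582 ≈ -0.00021825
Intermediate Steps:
o(z) = -11 + z
I(H, F) = -8 (I(H, F) = -4 - 4 = -8)
C(h) = -14*h (C(h) = (-11 + 4)*(h + h) = -14*h)
1/((-399*12 + 94) + C(I(9, 21))) = 1/((-399*12 + 94) - 14*(-8)) = 1/((-4788 + 94) + 112) = 1/(-4694 + 112) = 1/(-4582) = -1/4582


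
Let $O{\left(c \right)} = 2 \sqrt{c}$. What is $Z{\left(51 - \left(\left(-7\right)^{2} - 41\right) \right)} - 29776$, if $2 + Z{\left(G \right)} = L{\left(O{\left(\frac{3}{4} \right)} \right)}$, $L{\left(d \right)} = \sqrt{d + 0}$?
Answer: $-29778 + \sqrt[4]{3} \approx -29777.0$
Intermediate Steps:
$L{\left(d \right)} = \sqrt{d}$
$Z{\left(G \right)} = -2 + \sqrt[4]{3}$ ($Z{\left(G \right)} = -2 + \sqrt{2 \sqrt{\frac{3}{4}}} = -2 + \sqrt{2 \frac{\sqrt{3}}{2}} = -2 + \sqrt{\sqrt{3}} = -2 + \sqrt[4]{3}$)
$Z{\left(51 - \left(\left(-7\right)^{2} - 41\right) \right)} - 29776 = \left(-2 + \sqrt[4]{3}\right) - 29776 = -29778 + \sqrt[4]{3}$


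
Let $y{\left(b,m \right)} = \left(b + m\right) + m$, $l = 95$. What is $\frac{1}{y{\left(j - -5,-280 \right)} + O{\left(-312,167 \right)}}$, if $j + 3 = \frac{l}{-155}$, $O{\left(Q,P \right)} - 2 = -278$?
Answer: $- \frac{31}{25873} \approx -0.0011982$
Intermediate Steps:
$O{\left(Q,P \right)} = -276$ ($O{\left(Q,P \right)} = 2 - 278 = -276$)
$j = - \frac{112}{31}$ ($j = -3 + \frac{95}{-155} = -3 + 95 \left(- \frac{1}{155}\right) = -3 - \frac{19}{31} = - \frac{112}{31} \approx -3.6129$)
$y{\left(b,m \right)} = b + 2 m$
$\frac{1}{y{\left(j - -5,-280 \right)} + O{\left(-312,167 \right)}} = \frac{1}{\left(\left(- \frac{112}{31} - -5\right) + 2 \left(-280\right)\right) - 276} = \frac{1}{\left(\left(- \frac{112}{31} + 5\right) - 560\right) - 276} = \frac{1}{\left(\frac{43}{31} - 560\right) - 276} = \frac{1}{- \frac{17317}{31} - 276} = \frac{1}{- \frac{25873}{31}} = - \frac{31}{25873}$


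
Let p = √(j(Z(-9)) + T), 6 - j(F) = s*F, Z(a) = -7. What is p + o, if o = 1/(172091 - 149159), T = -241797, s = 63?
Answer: 1/22932 + 5*I*√9654 ≈ 4.3607e-5 + 491.27*I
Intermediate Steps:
j(F) = 6 - 63*F
o = 1/22932 ≈ 4.3607e-5
p = 5*I*√9654 (p = √((6 - 63*(-7)) - 241797) = √((6 + 441) - 241797) = √(447 - 241797) = √(-241350) = 5*I*√9654 ≈ 491.27*I)
p + o = 5*I*√9654 + 1/22932 = 1/22932 + 5*I*√9654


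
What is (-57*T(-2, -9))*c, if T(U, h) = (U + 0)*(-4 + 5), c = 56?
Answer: 6384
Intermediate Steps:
T(U, h) = U (T(U, h) = U*1 = U)
(-57*T(-2, -9))*c = -57*(-2)*56 = 114*56 = 6384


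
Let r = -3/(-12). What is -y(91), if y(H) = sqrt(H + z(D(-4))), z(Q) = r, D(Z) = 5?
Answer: -sqrt(365)/2 ≈ -9.5525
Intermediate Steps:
r = 1/4 (r = -3*(-1/12) = 1/4 ≈ 0.25000)
z(Q) = 1/4
y(H) = sqrt(1/4 + H) (y(H) = sqrt(H + 1/4) = sqrt(1/4 + H))
-y(91) = -sqrt(1 + 4*91)/2 = -sqrt(1 + 364)/2 = -sqrt(365)/2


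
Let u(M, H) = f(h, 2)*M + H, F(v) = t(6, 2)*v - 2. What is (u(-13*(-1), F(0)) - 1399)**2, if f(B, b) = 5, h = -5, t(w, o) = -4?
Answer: 1784896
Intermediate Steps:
F(v) = -2 - 4*v (F(v) = -4*v - 2 = -2 - 4*v)
u(M, H) = H + 5*M (u(M, H) = 5*M + H = H + 5*M)
(u(-13*(-1), F(0)) - 1399)**2 = (((-2 - 4*0) + 5*(-13*(-1))) - 1399)**2 = (((-2 + 0) + 5*13) - 1399)**2 = ((-2 + 65) - 1399)**2 = (63 - 1399)**2 = (-1336)**2 = 1784896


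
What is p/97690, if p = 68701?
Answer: 68701/97690 ≈ 0.70325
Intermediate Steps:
p/97690 = 68701/97690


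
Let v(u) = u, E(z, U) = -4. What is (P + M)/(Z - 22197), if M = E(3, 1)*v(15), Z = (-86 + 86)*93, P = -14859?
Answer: 4973/7399 ≈ 0.67212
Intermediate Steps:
Z = 0 (Z = 0*93 = 0)
M = -60 (M = -4*15 = -60)
(P + M)/(Z - 22197) = (-14859 - 60)/(0 - 22197) = -14919/(-22197) = -14919*(-1/22197) = 4973/7399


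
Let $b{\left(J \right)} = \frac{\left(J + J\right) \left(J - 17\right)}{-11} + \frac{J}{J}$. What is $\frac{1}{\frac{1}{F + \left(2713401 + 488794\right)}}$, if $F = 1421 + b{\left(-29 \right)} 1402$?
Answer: $\frac{31514662}{11} \approx 2.865 \cdot 10^{6}$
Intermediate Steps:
$b{\left(J \right)} = 1 - \frac{2 J \left(-17 + J\right)}{11}$ ($b{\left(J \right)} = 2 J \left(-17 + J\right) \left(- \frac{1}{11}\right) + 1 = - \frac{2 J \left(-17 + J\right)}{11} + 1 = 1 - \frac{2 J \left(-17 + J\right)}{11}$)
$F = - \frac{3709483}{11}$ ($F = 1421 + \left(1 - \frac{2 \left(-29\right)^{2}}{11} + \frac{34}{11} \left(-29\right)\right) 1402 = 1421 + \left(1 - \frac{1682}{11} - \frac{986}{11}\right) 1402 = 1421 - \frac{3725114}{11} = - \frac{3709483}{11} \approx -3.3723 \cdot 10^{5}$)
$\frac{1}{\frac{1}{F + \left(2713401 + 488794\right)}} = \frac{1}{\frac{1}{- \frac{3709483}{11} + \left(2713401 + 488794\right)}} = \frac{1}{\frac{1}{- \frac{3709483}{11} + 3202195}} = \frac{1}{\frac{1}{\frac{31514662}{11}}} = \frac{1}{\frac{11}{31514662}} = \frac{31514662}{11}$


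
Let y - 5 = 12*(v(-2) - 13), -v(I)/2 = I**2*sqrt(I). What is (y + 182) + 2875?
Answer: 2906 - 96*I*sqrt(2) ≈ 2906.0 - 135.76*I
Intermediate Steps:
v(I) = -2*I**(5/2) (v(I) = -2*I**2*sqrt(I) = -2*I**(5/2))
y = -151 - 96*I*sqrt(2) (y = 5 + 12*(-8*I*sqrt(2) - 13) = 5 + 12*(-13 - 8*I*sqrt(2)) = 5 + (-156 - 96*I*sqrt(2)) = -151 - 96*I*sqrt(2) ≈ -151.0 - 135.76*I)
(y + 182) + 2875 = ((-151 - 96*I*sqrt(2)) + 182) + 2875 = (31 - 96*I*sqrt(2)) + 2875 = 2906 - 96*I*sqrt(2)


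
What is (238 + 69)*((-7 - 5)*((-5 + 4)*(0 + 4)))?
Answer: 14736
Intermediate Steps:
(238 + 69)*((-7 - 5)*((-5 + 4)*(0 + 4))) = 307*(-(-12)*4) = 307*(-12*(-4)) = 307*48 = 14736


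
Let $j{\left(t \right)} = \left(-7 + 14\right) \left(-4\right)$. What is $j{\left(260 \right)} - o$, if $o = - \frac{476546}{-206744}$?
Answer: $- \frac{3132689}{103372} \approx -30.305$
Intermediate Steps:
$j{\left(t \right)} = -28$ ($j{\left(t \right)} = 7 \left(-4\right) = -28$)
$o = \frac{238273}{103372}$ ($o = \left(-476546\right) \left(- \frac{1}{206744}\right) = \frac{238273}{103372} \approx 2.305$)
$j{\left(260 \right)} - o = -28 - \frac{238273}{103372} = - \frac{3132689}{103372}$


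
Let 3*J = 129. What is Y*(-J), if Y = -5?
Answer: 215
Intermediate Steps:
J = 43 (J = (⅓)*129 = 43)
Y*(-J) = -(-5)*43 = -5*(-43) = 215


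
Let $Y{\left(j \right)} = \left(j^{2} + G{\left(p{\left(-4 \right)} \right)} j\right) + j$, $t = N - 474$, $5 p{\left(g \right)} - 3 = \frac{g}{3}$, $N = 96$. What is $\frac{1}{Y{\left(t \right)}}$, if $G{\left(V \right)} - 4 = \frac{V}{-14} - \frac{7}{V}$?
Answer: $\frac{1}{148941} \approx 6.7141 \cdot 10^{-6}$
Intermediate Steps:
$p{\left(g \right)} = \frac{3}{5} + \frac{g}{15}$ ($p{\left(g \right)} = \frac{3}{5} + \frac{g \frac{1}{3}}{5} = \frac{3}{5} + \frac{\frac{1}{3} g}{5} = \frac{3}{5} + \frac{g}{15}$)
$G{\left(V \right)} = 4 - \frac{7}{V} - \frac{V}{14}$ ($G{\left(V \right)} = 4 + \left(\frac{V}{-14} - \frac{7}{V}\right) = 4 + \left(V \left(- \frac{1}{14}\right) - \frac{7}{V}\right) = 4 - \left(\frac{7}{V} + \frac{V}{14}\right) = 4 - \frac{7}{V} - \frac{V}{14}$)
$t = -378$ ($t = 96 - 474 = -378$)
$Y{\left(j \right)} = j^{2} - \frac{673 j}{42}$ ($Y{\left(j \right)} = \left(j^{2} + \left(4 - \frac{7}{\frac{3}{5} + \frac{1}{15} \left(-4\right)} - \frac{\frac{3}{5} + \frac{1}{15} \left(-4\right)}{14}\right) j\right) + j = \left(j^{2} + \left(4 - \frac{7}{\frac{3}{5} - \frac{4}{15}} - \frac{\frac{3}{5} - \frac{4}{15}}{14}\right) j\right) + j = \left(j^{2} + \left(4 - 7 \frac{1}{\frac{1}{3}} - \frac{1}{42}\right) j\right) + j = \left(j^{2} + \left(4 - 21 - \frac{1}{42}\right) j\right) + j = \left(j^{2} - \frac{715 j}{42}\right) + j = j^{2} - \frac{673 j}{42}$)
$\frac{1}{Y{\left(t \right)}} = \frac{1}{\frac{1}{42} \left(-378\right) \left(-673 + 42 \left(-378\right)\right)} = \frac{1}{\frac{1}{42} \left(-378\right) \left(-673 - 15876\right)} = \frac{1}{\frac{1}{42} \left(-378\right) \left(-16549\right)} = \frac{1}{148941}$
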